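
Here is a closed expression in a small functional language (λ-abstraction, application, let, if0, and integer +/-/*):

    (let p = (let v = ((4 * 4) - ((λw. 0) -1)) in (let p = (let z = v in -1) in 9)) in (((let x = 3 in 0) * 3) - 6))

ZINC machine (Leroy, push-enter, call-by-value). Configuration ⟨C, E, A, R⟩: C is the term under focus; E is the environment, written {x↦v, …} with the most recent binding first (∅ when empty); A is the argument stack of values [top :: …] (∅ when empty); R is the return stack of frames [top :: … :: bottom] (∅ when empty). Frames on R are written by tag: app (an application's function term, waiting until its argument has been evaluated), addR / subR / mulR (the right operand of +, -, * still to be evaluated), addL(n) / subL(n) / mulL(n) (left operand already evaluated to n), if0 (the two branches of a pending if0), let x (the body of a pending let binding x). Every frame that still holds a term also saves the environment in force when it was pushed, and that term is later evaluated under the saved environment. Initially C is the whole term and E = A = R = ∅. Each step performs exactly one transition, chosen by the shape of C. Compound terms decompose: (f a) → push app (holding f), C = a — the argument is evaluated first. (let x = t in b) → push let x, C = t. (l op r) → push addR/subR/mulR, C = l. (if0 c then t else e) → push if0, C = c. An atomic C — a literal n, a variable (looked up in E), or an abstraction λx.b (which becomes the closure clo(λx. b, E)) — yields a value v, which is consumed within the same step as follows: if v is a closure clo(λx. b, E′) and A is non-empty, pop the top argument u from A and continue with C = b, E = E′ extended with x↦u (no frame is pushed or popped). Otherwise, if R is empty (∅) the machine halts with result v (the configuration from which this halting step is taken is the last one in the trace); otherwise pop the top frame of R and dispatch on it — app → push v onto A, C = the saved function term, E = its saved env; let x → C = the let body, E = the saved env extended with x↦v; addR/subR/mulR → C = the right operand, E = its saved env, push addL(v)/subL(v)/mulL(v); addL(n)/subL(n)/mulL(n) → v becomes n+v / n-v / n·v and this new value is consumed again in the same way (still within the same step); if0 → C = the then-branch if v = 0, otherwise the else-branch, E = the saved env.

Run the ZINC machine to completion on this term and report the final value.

Answer: -6

Derivation:
t=0: ⟨C=(let p = (let v = ((4 * 4) - ((λw. 0) -1)) in (let p = (let z = v in -1) in 9)) in (((let x = 3 in 0) * 3) - 6)); E=∅; A=∅; R=∅⟩
t=1: ⟨C=(let v = ((4 * 4) - ((λw. 0) -1)) in (let p = (let z = v in -1) in 9)); E=∅; A=∅; R=[let p]⟩
t=2: ⟨C=((4 * 4) - ((λw. 0) -1)); E=∅; A=∅; R=[let v :: let p]⟩
t=3: ⟨C=(4 * 4); E=∅; A=∅; R=[subR :: let v :: let p]⟩
t=4: ⟨C=4; E=∅; A=∅; R=[mulR :: subR :: let v :: let p]⟩
t=5: ⟨C=4; E=∅; A=∅; R=[mulL(4) :: subR :: let v :: let p]⟩
t=6: ⟨C=((λw. 0) -1); E=∅; A=∅; R=[subL(16) :: let v :: let p]⟩
t=7: ⟨C=-1; E=∅; A=∅; R=[app :: subL(16) :: let v :: let p]⟩
t=8: ⟨C=(λw. 0); E=∅; A=[-1]; R=[subL(16) :: let v :: let p]⟩
t=9: ⟨C=0; E={w↦-1}; A=∅; R=[subL(16) :: let v :: let p]⟩
t=10: ⟨C=(let p = (let z = v in -1) in 9); E={v↦16}; A=∅; R=[let p]⟩
t=11: ⟨C=(let z = v in -1); E={v↦16}; A=∅; R=[let p :: let p]⟩
t=12: ⟨C=v; E={v↦16}; A=∅; R=[let z :: let p :: let p]⟩
t=13: ⟨C=-1; E={z↦16, v↦16}; A=∅; R=[let p :: let p]⟩
t=14: ⟨C=9; E={p↦-1, v↦16}; A=∅; R=[let p]⟩
t=15: ⟨C=(((let x = 3 in 0) * 3) - 6); E={p↦9}; A=∅; R=∅⟩
t=16: ⟨C=((let x = 3 in 0) * 3); E={p↦9}; A=∅; R=[subR]⟩
t=17: ⟨C=(let x = 3 in 0); E={p↦9}; A=∅; R=[mulR :: subR]⟩
t=18: ⟨C=3; E={p↦9}; A=∅; R=[let x :: mulR :: subR]⟩
t=19: ⟨C=0; E={x↦3, p↦9}; A=∅; R=[mulR :: subR]⟩
t=20: ⟨C=3; E={p↦9}; A=∅; R=[mulL(0) :: subR]⟩
t=21: ⟨C=6; E={p↦9}; A=∅; R=[subL(0)]⟩
→ final value -6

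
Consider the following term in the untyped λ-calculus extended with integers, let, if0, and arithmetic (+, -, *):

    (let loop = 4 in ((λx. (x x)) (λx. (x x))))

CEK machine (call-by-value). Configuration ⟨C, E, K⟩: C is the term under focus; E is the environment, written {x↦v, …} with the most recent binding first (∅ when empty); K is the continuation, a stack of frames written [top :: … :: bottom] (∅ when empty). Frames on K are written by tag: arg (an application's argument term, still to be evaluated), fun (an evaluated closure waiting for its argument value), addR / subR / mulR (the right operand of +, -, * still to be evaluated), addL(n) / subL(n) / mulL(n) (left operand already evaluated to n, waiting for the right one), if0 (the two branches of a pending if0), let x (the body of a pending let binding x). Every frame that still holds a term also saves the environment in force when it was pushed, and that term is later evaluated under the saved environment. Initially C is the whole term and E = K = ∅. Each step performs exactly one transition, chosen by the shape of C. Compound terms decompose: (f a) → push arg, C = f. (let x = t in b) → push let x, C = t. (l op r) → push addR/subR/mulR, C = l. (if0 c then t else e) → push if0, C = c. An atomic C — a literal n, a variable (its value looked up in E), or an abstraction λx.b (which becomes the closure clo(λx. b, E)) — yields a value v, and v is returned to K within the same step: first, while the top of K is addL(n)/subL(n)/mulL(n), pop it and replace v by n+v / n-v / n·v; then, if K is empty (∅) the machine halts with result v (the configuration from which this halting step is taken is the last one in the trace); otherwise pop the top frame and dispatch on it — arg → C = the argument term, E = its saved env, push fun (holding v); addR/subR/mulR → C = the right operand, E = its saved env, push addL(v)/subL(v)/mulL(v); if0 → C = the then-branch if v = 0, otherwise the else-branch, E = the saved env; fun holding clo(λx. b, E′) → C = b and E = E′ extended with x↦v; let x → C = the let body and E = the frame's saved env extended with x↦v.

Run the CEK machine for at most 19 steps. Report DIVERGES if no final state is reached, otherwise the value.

[0] ⟨C=(let loop = 4 in ((λx. (x x)) (λx. (x x)))); E=∅; K=∅⟩
[1] ⟨C=4; E=∅; K=[let loop]⟩
[2] ⟨C=((λx. (x x)) (λx. (x x))); E={loop↦4}; K=∅⟩
[3] ⟨C=(λx. (x x)); E={loop↦4}; K=[arg]⟩
[4] ⟨C=(λx. (x x)); E={loop↦4}; K=[fun]⟩
[5] ⟨C=(x x); E={x↦clo(λx. (x x), {loop↦4}), loop↦4}; K=∅⟩
[6] ⟨C=x; E={x↦clo(λx. (x x), {loop↦4}), loop↦4}; K=[arg]⟩
[7] ⟨C=x; E={x↦clo(λx. (x x), {loop↦4}), loop↦4}; K=[fun]⟩
… configuration repeats with period 3 (steps 5–7 recur indefinitely) …

Answer: DIVERGES (no final state within 19 steps)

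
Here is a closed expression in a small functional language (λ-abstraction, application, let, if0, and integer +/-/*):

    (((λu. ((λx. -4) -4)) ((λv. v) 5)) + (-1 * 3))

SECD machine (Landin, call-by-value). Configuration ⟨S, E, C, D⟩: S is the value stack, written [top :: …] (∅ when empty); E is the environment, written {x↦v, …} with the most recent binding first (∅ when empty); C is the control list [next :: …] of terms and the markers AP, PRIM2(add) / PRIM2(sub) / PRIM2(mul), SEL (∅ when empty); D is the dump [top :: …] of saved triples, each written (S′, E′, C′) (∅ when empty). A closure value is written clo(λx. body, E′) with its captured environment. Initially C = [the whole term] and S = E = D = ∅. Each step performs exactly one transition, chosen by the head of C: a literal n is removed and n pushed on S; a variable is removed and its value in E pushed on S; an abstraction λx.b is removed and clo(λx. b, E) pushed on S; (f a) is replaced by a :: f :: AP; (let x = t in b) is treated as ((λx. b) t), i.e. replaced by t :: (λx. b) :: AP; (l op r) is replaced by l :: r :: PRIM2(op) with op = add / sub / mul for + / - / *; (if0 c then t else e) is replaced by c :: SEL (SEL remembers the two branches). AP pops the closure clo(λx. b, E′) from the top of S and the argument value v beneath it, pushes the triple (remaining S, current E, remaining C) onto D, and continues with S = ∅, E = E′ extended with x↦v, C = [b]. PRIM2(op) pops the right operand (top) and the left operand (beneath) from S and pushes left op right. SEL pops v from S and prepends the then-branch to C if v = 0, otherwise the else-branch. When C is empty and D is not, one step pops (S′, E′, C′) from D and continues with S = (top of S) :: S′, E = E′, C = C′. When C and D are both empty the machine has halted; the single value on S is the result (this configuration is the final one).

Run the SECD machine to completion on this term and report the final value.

t=0: <S=∅, E=∅, C=[(((λu. ((λx. -4) -4)) ((λv. v) 5)) + (-1 * 3))], D=∅>
t=1: <S=∅, E=∅, C=[((λu. ((λx. -4) -4)) ((λv. v) 5)) :: (-1 * 3) :: PRIM2(add)], D=∅>
t=2: <S=∅, E=∅, C=[((λv. v) 5) :: (λu. ((λx. -4) -4)) :: AP :: (-1 * 3) :: PRIM2(add)], D=∅>
t=3: <S=∅, E=∅, C=[5 :: (λv. v) :: AP :: (λu. ((λx. -4) -4)) :: AP :: (-1 * 3) :: PRIM2(add)], D=∅>
t=4: <S=[5], E=∅, C=[(λv. v) :: AP :: (λu. ((λx. -4) -4)) :: AP :: (-1 * 3) :: PRIM2(add)], D=∅>
t=5: <S=[clo(λv. v, ∅) :: 5], E=∅, C=[AP :: (λu. ((λx. -4) -4)) :: AP :: (-1 * 3) :: PRIM2(add)], D=∅>
t=6: <S=∅, E={v↦5}, C=[v], D=[(∅, ∅, [(λu. ((λx. -4) -4)) :: AP :: (-1 * 3) :: PRIM2(add)])]>
t=7: <S=[5], E={v↦5}, C=∅, D=[(∅, ∅, [(λu. ((λx. -4) -4)) :: AP :: (-1 * 3) :: PRIM2(add)])]>
t=8: <S=[5], E=∅, C=[(λu. ((λx. -4) -4)) :: AP :: (-1 * 3) :: PRIM2(add)], D=∅>
t=9: <S=[clo(λu. ((λx. -4) -4), ∅) :: 5], E=∅, C=[AP :: (-1 * 3) :: PRIM2(add)], D=∅>
t=10: <S=∅, E={u↦5}, C=[((λx. -4) -4)], D=[(∅, ∅, [(-1 * 3) :: PRIM2(add)])]>
t=11: <S=∅, E={u↦5}, C=[-4 :: (λx. -4) :: AP], D=[(∅, ∅, [(-1 * 3) :: PRIM2(add)])]>
t=12: <S=[-4], E={u↦5}, C=[(λx. -4) :: AP], D=[(∅, ∅, [(-1 * 3) :: PRIM2(add)])]>
t=13: <S=[clo(λx. -4, {u↦5}) :: -4], E={u↦5}, C=[AP], D=[(∅, ∅, [(-1 * 3) :: PRIM2(add)])]>
t=14: <S=∅, E={x↦-4, u↦5}, C=[-4], D=[(∅, {u↦5}, ∅) :: (∅, ∅, [(-1 * 3) :: PRIM2(add)])]>
t=15: <S=[-4], E={x↦-4, u↦5}, C=∅, D=[(∅, {u↦5}, ∅) :: (∅, ∅, [(-1 * 3) :: PRIM2(add)])]>
t=16: <S=[-4], E={u↦5}, C=∅, D=[(∅, ∅, [(-1 * 3) :: PRIM2(add)])]>
t=17: <S=[-4], E=∅, C=[(-1 * 3) :: PRIM2(add)], D=∅>
t=18: <S=[-4], E=∅, C=[-1 :: 3 :: PRIM2(mul) :: PRIM2(add)], D=∅>
t=19: <S=[-1 :: -4], E=∅, C=[3 :: PRIM2(mul) :: PRIM2(add)], D=∅>
t=20: <S=[3 :: -1 :: -4], E=∅, C=[PRIM2(mul) :: PRIM2(add)], D=∅>
t=21: <S=[-3 :: -4], E=∅, C=[PRIM2(add)], D=∅>
t=22: <S=[-7], E=∅, C=∅, D=∅>
→ final value -7

Answer: -7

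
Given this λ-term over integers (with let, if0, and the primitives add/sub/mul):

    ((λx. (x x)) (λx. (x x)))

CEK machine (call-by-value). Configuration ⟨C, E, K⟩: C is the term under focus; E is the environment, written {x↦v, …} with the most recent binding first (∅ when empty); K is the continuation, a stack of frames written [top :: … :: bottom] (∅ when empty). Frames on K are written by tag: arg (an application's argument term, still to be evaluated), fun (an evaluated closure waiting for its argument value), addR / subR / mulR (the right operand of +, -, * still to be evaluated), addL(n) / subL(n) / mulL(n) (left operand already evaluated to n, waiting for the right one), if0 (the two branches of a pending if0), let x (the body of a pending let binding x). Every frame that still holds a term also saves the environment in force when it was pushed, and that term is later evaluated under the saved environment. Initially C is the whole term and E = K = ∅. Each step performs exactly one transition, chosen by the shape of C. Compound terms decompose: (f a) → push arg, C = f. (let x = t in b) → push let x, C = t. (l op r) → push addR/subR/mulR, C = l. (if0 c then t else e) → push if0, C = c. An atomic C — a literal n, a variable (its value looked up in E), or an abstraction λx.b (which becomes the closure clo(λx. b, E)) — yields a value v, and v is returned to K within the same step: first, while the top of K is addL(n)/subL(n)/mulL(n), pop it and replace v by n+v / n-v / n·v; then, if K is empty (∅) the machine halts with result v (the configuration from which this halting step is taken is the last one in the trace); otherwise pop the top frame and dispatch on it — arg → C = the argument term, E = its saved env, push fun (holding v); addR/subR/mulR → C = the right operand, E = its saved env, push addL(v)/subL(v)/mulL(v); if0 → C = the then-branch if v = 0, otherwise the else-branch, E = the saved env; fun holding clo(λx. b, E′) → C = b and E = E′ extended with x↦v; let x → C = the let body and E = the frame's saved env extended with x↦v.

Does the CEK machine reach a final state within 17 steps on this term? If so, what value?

Answer: DIVERGES (no final state within 17 steps)

Machine steps:
0. [C=((λx. (x x)) (λx. (x x))) | E=∅ | K=∅]
1. [C=(λx. (x x)) | E=∅ | K=[arg]]
2. [C=(λx. (x x)) | E=∅ | K=[fun]]
3. [C=(x x) | E={x↦clo(λx. (x x), ∅)} | K=∅]
4. [C=x | E={x↦clo(λx. (x x), ∅)} | K=[arg]]
5. [C=x | E={x↦clo(λx. (x x), ∅)} | K=[fun]]
… configuration repeats with period 3 (steps 3–5 recur indefinitely) …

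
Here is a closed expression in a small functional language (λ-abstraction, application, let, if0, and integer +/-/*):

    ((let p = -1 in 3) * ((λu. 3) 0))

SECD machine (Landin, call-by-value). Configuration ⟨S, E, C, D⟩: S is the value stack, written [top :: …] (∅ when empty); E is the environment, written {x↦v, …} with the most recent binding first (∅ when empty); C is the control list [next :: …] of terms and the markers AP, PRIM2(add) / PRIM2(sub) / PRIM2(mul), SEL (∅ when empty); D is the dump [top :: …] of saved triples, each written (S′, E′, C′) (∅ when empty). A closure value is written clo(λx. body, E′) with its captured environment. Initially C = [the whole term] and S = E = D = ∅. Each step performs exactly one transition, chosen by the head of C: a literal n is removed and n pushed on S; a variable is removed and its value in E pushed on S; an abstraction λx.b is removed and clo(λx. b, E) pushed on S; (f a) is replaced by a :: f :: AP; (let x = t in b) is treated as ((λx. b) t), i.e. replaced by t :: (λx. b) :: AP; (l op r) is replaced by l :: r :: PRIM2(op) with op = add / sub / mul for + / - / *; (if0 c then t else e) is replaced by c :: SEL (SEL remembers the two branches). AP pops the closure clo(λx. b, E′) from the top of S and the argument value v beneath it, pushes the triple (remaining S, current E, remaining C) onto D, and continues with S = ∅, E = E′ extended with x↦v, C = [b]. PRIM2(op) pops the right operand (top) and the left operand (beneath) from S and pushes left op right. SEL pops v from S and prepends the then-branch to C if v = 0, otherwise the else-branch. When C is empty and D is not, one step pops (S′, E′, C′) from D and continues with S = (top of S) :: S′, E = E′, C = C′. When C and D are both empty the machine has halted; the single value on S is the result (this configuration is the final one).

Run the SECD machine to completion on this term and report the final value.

0. [S=∅ | E=∅ | C=[((let p = -1 in 3) * ((λu. 3) 0))] | D=∅]
1. [S=∅ | E=∅ | C=[(let p = -1 in 3) :: ((λu. 3) 0) :: PRIM2(mul)] | D=∅]
2. [S=∅ | E=∅ | C=[-1 :: (λp. 3) :: AP :: ((λu. 3) 0) :: PRIM2(mul)] | D=∅]
3. [S=[-1] | E=∅ | C=[(λp. 3) :: AP :: ((λu. 3) 0) :: PRIM2(mul)] | D=∅]
4. [S=[clo(λp. 3, ∅) :: -1] | E=∅ | C=[AP :: ((λu. 3) 0) :: PRIM2(mul)] | D=∅]
5. [S=∅ | E={p↦-1} | C=[3] | D=[(∅, ∅, [((λu. 3) 0) :: PRIM2(mul)])]]
6. [S=[3] | E={p↦-1} | C=∅ | D=[(∅, ∅, [((λu. 3) 0) :: PRIM2(mul)])]]
7. [S=[3] | E=∅ | C=[((λu. 3) 0) :: PRIM2(mul)] | D=∅]
8. [S=[3] | E=∅ | C=[0 :: (λu. 3) :: AP :: PRIM2(mul)] | D=∅]
9. [S=[0 :: 3] | E=∅ | C=[(λu. 3) :: AP :: PRIM2(mul)] | D=∅]
10. [S=[clo(λu. 3, ∅) :: 0 :: 3] | E=∅ | C=[AP :: PRIM2(mul)] | D=∅]
11. [S=∅ | E={u↦0} | C=[3] | D=[([3], ∅, [PRIM2(mul)])]]
12. [S=[3] | E={u↦0} | C=∅ | D=[([3], ∅, [PRIM2(mul)])]]
13. [S=[3 :: 3] | E=∅ | C=[PRIM2(mul)] | D=∅]
14. [S=[9] | E=∅ | C=∅ | D=∅]
→ final value 9

Answer: 9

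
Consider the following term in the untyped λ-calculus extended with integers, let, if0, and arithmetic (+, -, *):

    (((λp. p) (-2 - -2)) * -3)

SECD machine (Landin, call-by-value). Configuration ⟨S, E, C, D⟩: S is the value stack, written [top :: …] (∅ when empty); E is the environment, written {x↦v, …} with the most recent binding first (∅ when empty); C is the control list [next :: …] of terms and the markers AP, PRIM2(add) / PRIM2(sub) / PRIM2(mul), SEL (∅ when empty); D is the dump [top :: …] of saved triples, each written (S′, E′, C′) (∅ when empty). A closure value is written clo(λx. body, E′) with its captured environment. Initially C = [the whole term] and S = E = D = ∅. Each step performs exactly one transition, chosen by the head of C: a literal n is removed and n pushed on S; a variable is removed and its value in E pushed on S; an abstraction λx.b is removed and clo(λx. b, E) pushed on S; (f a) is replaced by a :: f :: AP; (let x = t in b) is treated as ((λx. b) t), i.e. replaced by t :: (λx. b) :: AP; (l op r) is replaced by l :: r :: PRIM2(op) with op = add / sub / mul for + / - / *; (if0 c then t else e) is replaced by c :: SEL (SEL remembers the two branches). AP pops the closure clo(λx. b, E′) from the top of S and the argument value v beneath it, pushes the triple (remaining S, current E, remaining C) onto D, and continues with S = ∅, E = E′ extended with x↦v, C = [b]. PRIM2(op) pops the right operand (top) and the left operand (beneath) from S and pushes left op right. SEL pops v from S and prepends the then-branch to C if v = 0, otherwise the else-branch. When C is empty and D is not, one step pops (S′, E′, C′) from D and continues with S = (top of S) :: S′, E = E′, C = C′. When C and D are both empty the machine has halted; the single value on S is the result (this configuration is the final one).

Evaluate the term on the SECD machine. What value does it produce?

Answer: 0

Execution trace:
t=0: [S=∅ | E=∅ | C=[(((λp. p) (-2 - -2)) * -3)] | D=∅]
t=1: [S=∅ | E=∅ | C=[((λp. p) (-2 - -2)) :: -3 :: PRIM2(mul)] | D=∅]
t=2: [S=∅ | E=∅ | C=[(-2 - -2) :: (λp. p) :: AP :: -3 :: PRIM2(mul)] | D=∅]
t=3: [S=∅ | E=∅ | C=[-2 :: -2 :: PRIM2(sub) :: (λp. p) :: AP :: -3 :: PRIM2(mul)] | D=∅]
t=4: [S=[-2] | E=∅ | C=[-2 :: PRIM2(sub) :: (λp. p) :: AP :: -3 :: PRIM2(mul)] | D=∅]
t=5: [S=[-2 :: -2] | E=∅ | C=[PRIM2(sub) :: (λp. p) :: AP :: -3 :: PRIM2(mul)] | D=∅]
t=6: [S=[0] | E=∅ | C=[(λp. p) :: AP :: -3 :: PRIM2(mul)] | D=∅]
t=7: [S=[clo(λp. p, ∅) :: 0] | E=∅ | C=[AP :: -3 :: PRIM2(mul)] | D=∅]
t=8: [S=∅ | E={p↦0} | C=[p] | D=[(∅, ∅, [-3 :: PRIM2(mul)])]]
t=9: [S=[0] | E={p↦0} | C=∅ | D=[(∅, ∅, [-3 :: PRIM2(mul)])]]
t=10: [S=[0] | E=∅ | C=[-3 :: PRIM2(mul)] | D=∅]
t=11: [S=[-3 :: 0] | E=∅ | C=[PRIM2(mul)] | D=∅]
t=12: [S=[0] | E=∅ | C=∅ | D=∅]
→ final value 0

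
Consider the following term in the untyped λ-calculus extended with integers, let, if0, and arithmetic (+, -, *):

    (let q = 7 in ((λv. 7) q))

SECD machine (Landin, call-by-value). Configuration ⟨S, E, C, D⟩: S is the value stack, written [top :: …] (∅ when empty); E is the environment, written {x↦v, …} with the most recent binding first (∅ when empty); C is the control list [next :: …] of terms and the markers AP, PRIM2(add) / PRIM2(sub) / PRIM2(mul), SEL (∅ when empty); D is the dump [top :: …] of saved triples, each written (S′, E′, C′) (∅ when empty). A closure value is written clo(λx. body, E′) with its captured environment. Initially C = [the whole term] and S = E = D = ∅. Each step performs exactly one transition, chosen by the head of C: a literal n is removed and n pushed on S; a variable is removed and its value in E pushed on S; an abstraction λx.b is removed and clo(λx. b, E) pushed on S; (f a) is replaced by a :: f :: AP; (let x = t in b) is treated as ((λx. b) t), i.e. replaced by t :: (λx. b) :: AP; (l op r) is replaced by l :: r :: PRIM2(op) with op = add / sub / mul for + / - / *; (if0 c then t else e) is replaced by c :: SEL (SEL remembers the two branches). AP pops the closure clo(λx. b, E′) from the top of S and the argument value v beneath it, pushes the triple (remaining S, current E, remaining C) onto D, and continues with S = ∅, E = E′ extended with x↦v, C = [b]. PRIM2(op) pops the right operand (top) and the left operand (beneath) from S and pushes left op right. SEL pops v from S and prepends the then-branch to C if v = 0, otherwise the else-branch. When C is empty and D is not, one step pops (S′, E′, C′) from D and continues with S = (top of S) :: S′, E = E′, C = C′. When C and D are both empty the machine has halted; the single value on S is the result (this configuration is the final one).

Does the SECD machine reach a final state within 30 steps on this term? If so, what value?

0. <S=∅, E=∅, C=[(let q = 7 in ((λv. 7) q))], D=∅>
1. <S=∅, E=∅, C=[7 :: (λq. ((λv. 7) q)) :: AP], D=∅>
2. <S=[7], E=∅, C=[(λq. ((λv. 7) q)) :: AP], D=∅>
3. <S=[clo(λq. ((λv. 7) q), ∅) :: 7], E=∅, C=[AP], D=∅>
4. <S=∅, E={q↦7}, C=[((λv. 7) q)], D=[(∅, ∅, ∅)]>
5. <S=∅, E={q↦7}, C=[q :: (λv. 7) :: AP], D=[(∅, ∅, ∅)]>
6. <S=[7], E={q↦7}, C=[(λv. 7) :: AP], D=[(∅, ∅, ∅)]>
7. <S=[clo(λv. 7, {q↦7}) :: 7], E={q↦7}, C=[AP], D=[(∅, ∅, ∅)]>
8. <S=∅, E={v↦7, q↦7}, C=[7], D=[(∅, {q↦7}, ∅) :: (∅, ∅, ∅)]>
9. <S=[7], E={v↦7, q↦7}, C=∅, D=[(∅, {q↦7}, ∅) :: (∅, ∅, ∅)]>
10. <S=[7], E={q↦7}, C=∅, D=[(∅, ∅, ∅)]>
11. <S=[7], E=∅, C=∅, D=∅>
→ final value 7

Answer: 7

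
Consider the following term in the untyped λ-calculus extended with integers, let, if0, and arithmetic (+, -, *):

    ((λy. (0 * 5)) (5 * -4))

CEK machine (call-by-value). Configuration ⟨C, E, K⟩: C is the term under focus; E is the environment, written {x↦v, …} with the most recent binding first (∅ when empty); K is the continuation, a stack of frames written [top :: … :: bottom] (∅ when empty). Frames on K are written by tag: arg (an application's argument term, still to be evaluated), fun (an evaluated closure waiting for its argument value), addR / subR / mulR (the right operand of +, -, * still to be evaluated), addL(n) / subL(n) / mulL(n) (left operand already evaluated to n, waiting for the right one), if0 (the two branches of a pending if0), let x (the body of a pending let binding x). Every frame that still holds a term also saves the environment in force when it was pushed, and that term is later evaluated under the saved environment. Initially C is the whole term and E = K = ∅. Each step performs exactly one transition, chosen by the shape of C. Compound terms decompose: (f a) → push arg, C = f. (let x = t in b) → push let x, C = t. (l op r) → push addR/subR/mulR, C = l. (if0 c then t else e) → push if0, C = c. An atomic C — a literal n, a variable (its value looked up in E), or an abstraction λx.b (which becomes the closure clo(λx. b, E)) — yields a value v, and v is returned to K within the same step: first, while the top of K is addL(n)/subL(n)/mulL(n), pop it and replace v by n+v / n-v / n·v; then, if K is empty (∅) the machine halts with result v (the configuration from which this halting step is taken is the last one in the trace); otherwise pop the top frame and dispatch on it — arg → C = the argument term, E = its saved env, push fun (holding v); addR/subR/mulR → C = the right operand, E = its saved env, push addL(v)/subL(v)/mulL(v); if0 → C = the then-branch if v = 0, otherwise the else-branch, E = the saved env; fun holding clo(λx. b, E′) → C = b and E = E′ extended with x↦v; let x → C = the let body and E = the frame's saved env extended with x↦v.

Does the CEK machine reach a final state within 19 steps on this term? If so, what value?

Answer: 0

Machine steps:
t=0: <C=((λy. (0 * 5)) (5 * -4)), E=∅, K=∅>
t=1: <C=(λy. (0 * 5)), E=∅, K=[arg]>
t=2: <C=(5 * -4), E=∅, K=[fun]>
t=3: <C=5, E=∅, K=[mulR :: fun]>
t=4: <C=-4, E=∅, K=[mulL(5) :: fun]>
t=5: <C=(0 * 5), E={y↦-20}, K=∅>
t=6: <C=0, E={y↦-20}, K=[mulR]>
t=7: <C=5, E={y↦-20}, K=[mulL(0)]>
→ final value 0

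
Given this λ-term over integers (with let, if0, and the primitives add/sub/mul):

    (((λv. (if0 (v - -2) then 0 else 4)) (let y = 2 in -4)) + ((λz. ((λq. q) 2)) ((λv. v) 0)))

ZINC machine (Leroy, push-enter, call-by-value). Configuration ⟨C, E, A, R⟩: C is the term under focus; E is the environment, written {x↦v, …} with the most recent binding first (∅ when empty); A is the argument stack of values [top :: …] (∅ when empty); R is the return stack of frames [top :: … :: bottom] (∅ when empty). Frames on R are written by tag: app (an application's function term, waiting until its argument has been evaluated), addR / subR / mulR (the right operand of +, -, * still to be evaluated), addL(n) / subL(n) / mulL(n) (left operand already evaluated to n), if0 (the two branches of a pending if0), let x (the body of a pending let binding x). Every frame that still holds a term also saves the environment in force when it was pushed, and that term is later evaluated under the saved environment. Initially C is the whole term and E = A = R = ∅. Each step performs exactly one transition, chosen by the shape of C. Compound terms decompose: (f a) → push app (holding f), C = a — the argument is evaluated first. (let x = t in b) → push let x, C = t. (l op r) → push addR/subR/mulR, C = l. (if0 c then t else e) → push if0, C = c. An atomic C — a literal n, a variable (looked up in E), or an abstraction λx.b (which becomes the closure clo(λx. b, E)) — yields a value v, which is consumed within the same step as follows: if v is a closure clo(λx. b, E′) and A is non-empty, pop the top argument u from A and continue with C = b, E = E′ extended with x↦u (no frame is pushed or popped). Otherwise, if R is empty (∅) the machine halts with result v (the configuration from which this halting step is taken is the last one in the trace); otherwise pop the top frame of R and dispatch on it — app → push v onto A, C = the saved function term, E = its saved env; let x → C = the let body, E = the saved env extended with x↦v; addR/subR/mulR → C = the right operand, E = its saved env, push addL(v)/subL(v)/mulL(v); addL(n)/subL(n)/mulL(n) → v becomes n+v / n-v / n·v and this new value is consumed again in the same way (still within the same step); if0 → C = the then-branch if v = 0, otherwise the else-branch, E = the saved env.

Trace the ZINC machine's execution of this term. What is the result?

Answer: 6

Derivation:
step 0: <C=(((λv. (if0 (v - -2) then 0 else 4)) (let y = 2 in -4)) + ((λz. ((λq. q) 2)) ((λv. v) 0))), E=∅, A=∅, R=∅>
step 1: <C=((λv. (if0 (v - -2) then 0 else 4)) (let y = 2 in -4)), E=∅, A=∅, R=[addR]>
step 2: <C=(let y = 2 in -4), E=∅, A=∅, R=[app :: addR]>
step 3: <C=2, E=∅, A=∅, R=[let y :: app :: addR]>
step 4: <C=-4, E={y↦2}, A=∅, R=[app :: addR]>
step 5: <C=(λv. (if0 (v - -2) then 0 else 4)), E=∅, A=[-4], R=[addR]>
step 6: <C=(if0 (v - -2) then 0 else 4), E={v↦-4}, A=∅, R=[addR]>
step 7: <C=(v - -2), E={v↦-4}, A=∅, R=[if0 :: addR]>
step 8: <C=v, E={v↦-4}, A=∅, R=[subR :: if0 :: addR]>
step 9: <C=-2, E={v↦-4}, A=∅, R=[subL(-4) :: if0 :: addR]>
step 10: <C=4, E={v↦-4}, A=∅, R=[addR]>
step 11: <C=((λz. ((λq. q) 2)) ((λv. v) 0)), E=∅, A=∅, R=[addL(4)]>
step 12: <C=((λv. v) 0), E=∅, A=∅, R=[app :: addL(4)]>
step 13: <C=0, E=∅, A=∅, R=[app :: app :: addL(4)]>
step 14: <C=(λv. v), E=∅, A=[0], R=[app :: addL(4)]>
step 15: <C=v, E={v↦0}, A=∅, R=[app :: addL(4)]>
step 16: <C=(λz. ((λq. q) 2)), E=∅, A=[0], R=[addL(4)]>
step 17: <C=((λq. q) 2), E={z↦0}, A=∅, R=[addL(4)]>
step 18: <C=2, E={z↦0}, A=∅, R=[app :: addL(4)]>
step 19: <C=(λq. q), E={z↦0}, A=[2], R=[addL(4)]>
step 20: <C=q, E={q↦2, z↦0}, A=∅, R=[addL(4)]>
→ final value 6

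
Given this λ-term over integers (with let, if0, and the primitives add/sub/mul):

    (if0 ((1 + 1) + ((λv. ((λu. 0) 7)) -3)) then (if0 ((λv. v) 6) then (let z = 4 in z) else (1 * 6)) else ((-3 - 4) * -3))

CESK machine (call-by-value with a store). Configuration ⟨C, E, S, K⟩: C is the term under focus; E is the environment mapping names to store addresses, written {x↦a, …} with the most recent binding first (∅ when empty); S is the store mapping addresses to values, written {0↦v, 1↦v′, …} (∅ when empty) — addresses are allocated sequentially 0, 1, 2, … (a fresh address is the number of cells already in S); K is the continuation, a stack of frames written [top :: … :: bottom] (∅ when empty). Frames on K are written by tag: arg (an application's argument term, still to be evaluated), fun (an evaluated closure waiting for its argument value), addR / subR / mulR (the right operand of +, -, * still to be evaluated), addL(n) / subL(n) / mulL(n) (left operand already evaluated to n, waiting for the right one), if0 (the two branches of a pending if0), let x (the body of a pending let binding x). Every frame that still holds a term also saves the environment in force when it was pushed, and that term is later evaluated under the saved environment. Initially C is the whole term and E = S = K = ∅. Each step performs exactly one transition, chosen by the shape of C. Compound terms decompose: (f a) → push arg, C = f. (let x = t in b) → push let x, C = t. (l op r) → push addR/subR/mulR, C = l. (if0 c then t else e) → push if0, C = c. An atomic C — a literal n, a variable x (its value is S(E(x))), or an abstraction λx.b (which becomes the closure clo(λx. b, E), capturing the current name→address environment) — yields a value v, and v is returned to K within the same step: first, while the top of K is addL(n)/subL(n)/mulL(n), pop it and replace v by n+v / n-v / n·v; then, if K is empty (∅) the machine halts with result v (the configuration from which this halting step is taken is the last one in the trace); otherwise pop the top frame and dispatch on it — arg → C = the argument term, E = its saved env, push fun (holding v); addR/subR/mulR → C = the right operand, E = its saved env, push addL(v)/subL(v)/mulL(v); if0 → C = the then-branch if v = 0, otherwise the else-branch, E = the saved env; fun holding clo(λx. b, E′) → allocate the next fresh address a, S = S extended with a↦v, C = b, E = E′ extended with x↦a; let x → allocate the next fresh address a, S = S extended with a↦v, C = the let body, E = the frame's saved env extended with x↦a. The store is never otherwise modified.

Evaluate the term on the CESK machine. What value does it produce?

Answer: 21

Derivation:
0. [C=(if0 ((1 + 1) + ((λv. ((λu. 0) 7)) -3)) then (if0 ((λv. v) 6) then (let z = 4 in z) else (1 * 6)) else ((-3 - 4) * -3)) | E=∅ | S=∅ | K=∅]
1. [C=((1 + 1) + ((λv. ((λu. 0) 7)) -3)) | E=∅ | S=∅ | K=[if0]]
2. [C=(1 + 1) | E=∅ | S=∅ | K=[addR :: if0]]
3. [C=1 | E=∅ | S=∅ | K=[addR :: addR :: if0]]
4. [C=1 | E=∅ | S=∅ | K=[addL(1) :: addR :: if0]]
5. [C=((λv. ((λu. 0) 7)) -3) | E=∅ | S=∅ | K=[addL(2) :: if0]]
6. [C=(λv. ((λu. 0) 7)) | E=∅ | S=∅ | K=[arg :: addL(2) :: if0]]
7. [C=-3 | E=∅ | S=∅ | K=[fun :: addL(2) :: if0]]
8. [C=((λu. 0) 7) | E={v↦0} | S={0↦-3} | K=[addL(2) :: if0]]
9. [C=(λu. 0) | E={v↦0} | S={0↦-3} | K=[arg :: addL(2) :: if0]]
10. [C=7 | E={v↦0} | S={0↦-3} | K=[fun :: addL(2) :: if0]]
11. [C=0 | E={u↦1, v↦0} | S={0↦-3, 1↦7} | K=[addL(2) :: if0]]
12. [C=((-3 - 4) * -3) | E=∅ | S={0↦-3, 1↦7} | K=∅]
13. [C=(-3 - 4) | E=∅ | S={0↦-3, 1↦7} | K=[mulR]]
14. [C=-3 | E=∅ | S={0↦-3, 1↦7} | K=[subR :: mulR]]
15. [C=4 | E=∅ | S={0↦-3, 1↦7} | K=[subL(-3) :: mulR]]
16. [C=-3 | E=∅ | S={0↦-3, 1↦7} | K=[mulL(-7)]]
→ final value 21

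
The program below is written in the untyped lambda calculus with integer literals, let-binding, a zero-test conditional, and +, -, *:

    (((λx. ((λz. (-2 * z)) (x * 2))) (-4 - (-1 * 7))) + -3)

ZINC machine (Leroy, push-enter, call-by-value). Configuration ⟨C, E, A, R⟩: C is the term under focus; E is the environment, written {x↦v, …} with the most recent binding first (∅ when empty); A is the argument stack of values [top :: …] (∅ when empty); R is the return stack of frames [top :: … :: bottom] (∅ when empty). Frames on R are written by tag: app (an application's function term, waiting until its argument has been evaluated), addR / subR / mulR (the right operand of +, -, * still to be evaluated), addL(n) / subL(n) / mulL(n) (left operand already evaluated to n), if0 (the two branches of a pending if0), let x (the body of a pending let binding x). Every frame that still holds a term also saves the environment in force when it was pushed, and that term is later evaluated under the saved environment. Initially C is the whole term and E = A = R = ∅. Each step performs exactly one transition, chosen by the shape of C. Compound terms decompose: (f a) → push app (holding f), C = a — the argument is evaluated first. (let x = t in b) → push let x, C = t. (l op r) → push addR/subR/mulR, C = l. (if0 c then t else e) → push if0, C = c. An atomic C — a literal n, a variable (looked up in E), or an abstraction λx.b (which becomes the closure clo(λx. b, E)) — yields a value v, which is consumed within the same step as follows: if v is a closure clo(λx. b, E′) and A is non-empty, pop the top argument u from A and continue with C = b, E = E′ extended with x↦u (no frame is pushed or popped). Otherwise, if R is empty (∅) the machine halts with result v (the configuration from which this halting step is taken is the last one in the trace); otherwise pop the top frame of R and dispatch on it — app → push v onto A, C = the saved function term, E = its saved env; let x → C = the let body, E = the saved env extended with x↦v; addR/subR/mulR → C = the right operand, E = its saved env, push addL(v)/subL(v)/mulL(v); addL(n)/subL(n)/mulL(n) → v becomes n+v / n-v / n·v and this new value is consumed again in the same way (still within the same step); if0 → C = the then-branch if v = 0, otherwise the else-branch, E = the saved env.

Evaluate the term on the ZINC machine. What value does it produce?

Answer: -15

Execution trace:
0. [C=(((λx. ((λz. (-2 * z)) (x * 2))) (-4 - (-1 * 7))) + -3) | E=∅ | A=∅ | R=∅]
1. [C=((λx. ((λz. (-2 * z)) (x * 2))) (-4 - (-1 * 7))) | E=∅ | A=∅ | R=[addR]]
2. [C=(-4 - (-1 * 7)) | E=∅ | A=∅ | R=[app :: addR]]
3. [C=-4 | E=∅ | A=∅ | R=[subR :: app :: addR]]
4. [C=(-1 * 7) | E=∅ | A=∅ | R=[subL(-4) :: app :: addR]]
5. [C=-1 | E=∅ | A=∅ | R=[mulR :: subL(-4) :: app :: addR]]
6. [C=7 | E=∅ | A=∅ | R=[mulL(-1) :: subL(-4) :: app :: addR]]
7. [C=(λx. ((λz. (-2 * z)) (x * 2))) | E=∅ | A=[3] | R=[addR]]
8. [C=((λz. (-2 * z)) (x * 2)) | E={x↦3} | A=∅ | R=[addR]]
9. [C=(x * 2) | E={x↦3} | A=∅ | R=[app :: addR]]
10. [C=x | E={x↦3} | A=∅ | R=[mulR :: app :: addR]]
11. [C=2 | E={x↦3} | A=∅ | R=[mulL(3) :: app :: addR]]
12. [C=(λz. (-2 * z)) | E={x↦3} | A=[6] | R=[addR]]
13. [C=(-2 * z) | E={z↦6, x↦3} | A=∅ | R=[addR]]
14. [C=-2 | E={z↦6, x↦3} | A=∅ | R=[mulR :: addR]]
15. [C=z | E={z↦6, x↦3} | A=∅ | R=[mulL(-2) :: addR]]
16. [C=-3 | E=∅ | A=∅ | R=[addL(-12)]]
→ final value -15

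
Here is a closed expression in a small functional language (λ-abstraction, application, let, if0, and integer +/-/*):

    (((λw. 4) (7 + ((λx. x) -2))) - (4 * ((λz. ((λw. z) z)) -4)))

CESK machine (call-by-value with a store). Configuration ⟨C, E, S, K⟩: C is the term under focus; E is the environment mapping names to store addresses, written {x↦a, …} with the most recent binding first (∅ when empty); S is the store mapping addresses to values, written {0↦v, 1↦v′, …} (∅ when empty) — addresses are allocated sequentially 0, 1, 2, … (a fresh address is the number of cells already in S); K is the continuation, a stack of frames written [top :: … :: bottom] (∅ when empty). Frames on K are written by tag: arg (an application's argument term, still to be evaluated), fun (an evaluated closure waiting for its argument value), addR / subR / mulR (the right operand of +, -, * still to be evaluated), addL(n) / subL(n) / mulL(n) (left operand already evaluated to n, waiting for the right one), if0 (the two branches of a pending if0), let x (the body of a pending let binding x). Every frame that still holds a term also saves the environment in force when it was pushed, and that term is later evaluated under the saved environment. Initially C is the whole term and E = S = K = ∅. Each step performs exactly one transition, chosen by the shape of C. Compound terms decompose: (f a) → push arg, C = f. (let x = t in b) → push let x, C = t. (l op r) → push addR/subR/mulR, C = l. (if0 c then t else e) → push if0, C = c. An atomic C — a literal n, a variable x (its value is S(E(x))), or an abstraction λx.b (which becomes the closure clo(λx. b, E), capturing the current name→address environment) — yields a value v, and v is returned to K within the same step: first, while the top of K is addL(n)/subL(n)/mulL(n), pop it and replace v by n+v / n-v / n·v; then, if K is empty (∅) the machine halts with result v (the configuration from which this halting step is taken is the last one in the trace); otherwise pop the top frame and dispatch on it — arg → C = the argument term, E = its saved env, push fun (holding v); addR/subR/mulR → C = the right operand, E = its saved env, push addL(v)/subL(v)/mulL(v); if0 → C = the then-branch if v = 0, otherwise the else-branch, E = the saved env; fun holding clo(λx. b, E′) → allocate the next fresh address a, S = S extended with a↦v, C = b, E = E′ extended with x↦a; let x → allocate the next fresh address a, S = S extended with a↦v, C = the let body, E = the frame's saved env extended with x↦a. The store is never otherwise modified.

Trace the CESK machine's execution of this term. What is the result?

[0] <C=(((λw. 4) (7 + ((λx. x) -2))) - (4 * ((λz. ((λw. z) z)) -4))), E=∅, S=∅, K=∅>
[1] <C=((λw. 4) (7 + ((λx. x) -2))), E=∅, S=∅, K=[subR]>
[2] <C=(λw. 4), E=∅, S=∅, K=[arg :: subR]>
[3] <C=(7 + ((λx. x) -2)), E=∅, S=∅, K=[fun :: subR]>
[4] <C=7, E=∅, S=∅, K=[addR :: fun :: subR]>
[5] <C=((λx. x) -2), E=∅, S=∅, K=[addL(7) :: fun :: subR]>
[6] <C=(λx. x), E=∅, S=∅, K=[arg :: addL(7) :: fun :: subR]>
[7] <C=-2, E=∅, S=∅, K=[fun :: addL(7) :: fun :: subR]>
[8] <C=x, E={x↦0}, S={0↦-2}, K=[addL(7) :: fun :: subR]>
[9] <C=4, E={w↦1}, S={0↦-2, 1↦5}, K=[subR]>
[10] <C=(4 * ((λz. ((λw. z) z)) -4)), E=∅, S={0↦-2, 1↦5}, K=[subL(4)]>
[11] <C=4, E=∅, S={0↦-2, 1↦5}, K=[mulR :: subL(4)]>
[12] <C=((λz. ((λw. z) z)) -4), E=∅, S={0↦-2, 1↦5}, K=[mulL(4) :: subL(4)]>
[13] <C=(λz. ((λw. z) z)), E=∅, S={0↦-2, 1↦5}, K=[arg :: mulL(4) :: subL(4)]>
[14] <C=-4, E=∅, S={0↦-2, 1↦5}, K=[fun :: mulL(4) :: subL(4)]>
[15] <C=((λw. z) z), E={z↦2}, S={0↦-2, 1↦5, 2↦-4}, K=[mulL(4) :: subL(4)]>
[16] <C=(λw. z), E={z↦2}, S={0↦-2, 1↦5, 2↦-4}, K=[arg :: mulL(4) :: subL(4)]>
[17] <C=z, E={z↦2}, S={0↦-2, 1↦5, 2↦-4}, K=[fun :: mulL(4) :: subL(4)]>
[18] <C=z, E={w↦3, z↦2}, S={0↦-2, 1↦5, 2↦-4, 3↦-4}, K=[mulL(4) :: subL(4)]>
→ final value 20

Answer: 20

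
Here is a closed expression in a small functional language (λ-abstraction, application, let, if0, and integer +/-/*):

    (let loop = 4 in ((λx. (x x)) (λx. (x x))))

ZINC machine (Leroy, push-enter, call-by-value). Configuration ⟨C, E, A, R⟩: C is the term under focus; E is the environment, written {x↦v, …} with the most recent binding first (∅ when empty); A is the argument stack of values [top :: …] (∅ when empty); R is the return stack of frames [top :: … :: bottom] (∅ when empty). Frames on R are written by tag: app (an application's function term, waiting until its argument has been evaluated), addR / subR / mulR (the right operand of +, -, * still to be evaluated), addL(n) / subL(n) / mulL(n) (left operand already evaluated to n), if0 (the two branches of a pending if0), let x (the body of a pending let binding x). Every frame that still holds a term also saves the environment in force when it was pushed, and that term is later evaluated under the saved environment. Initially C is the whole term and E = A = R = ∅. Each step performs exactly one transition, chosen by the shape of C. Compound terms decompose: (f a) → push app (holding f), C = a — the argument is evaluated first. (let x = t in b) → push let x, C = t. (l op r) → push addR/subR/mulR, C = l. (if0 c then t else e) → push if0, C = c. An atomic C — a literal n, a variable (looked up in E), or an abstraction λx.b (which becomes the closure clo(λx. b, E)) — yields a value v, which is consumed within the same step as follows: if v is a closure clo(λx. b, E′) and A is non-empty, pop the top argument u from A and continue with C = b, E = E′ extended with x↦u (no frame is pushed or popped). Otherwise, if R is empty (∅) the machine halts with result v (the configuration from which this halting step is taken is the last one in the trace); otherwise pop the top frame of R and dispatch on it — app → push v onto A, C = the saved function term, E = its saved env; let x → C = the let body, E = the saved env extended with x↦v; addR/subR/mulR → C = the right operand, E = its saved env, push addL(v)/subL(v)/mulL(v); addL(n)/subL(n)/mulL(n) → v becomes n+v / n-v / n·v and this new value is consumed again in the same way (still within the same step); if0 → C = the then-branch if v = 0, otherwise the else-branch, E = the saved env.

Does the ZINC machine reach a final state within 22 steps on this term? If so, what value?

Answer: DIVERGES (no final state within 22 steps)

Derivation:
0. <C=(let loop = 4 in ((λx. (x x)) (λx. (x x)))), E=∅, A=∅, R=∅>
1. <C=4, E=∅, A=∅, R=[let loop]>
2. <C=((λx. (x x)) (λx. (x x))), E={loop↦4}, A=∅, R=∅>
3. <C=(λx. (x x)), E={loop↦4}, A=∅, R=[app]>
4. <C=(λx. (x x)), E={loop↦4}, A=[clo(λx. (x x), {loop↦4})], R=∅>
5. <C=(x x), E={x↦clo(λx. (x x), {loop↦4}), loop↦4}, A=∅, R=∅>
6. <C=x, E={x↦clo(λx. (x x), {loop↦4}), loop↦4}, A=∅, R=[app]>
7. <C=x, E={x↦clo(λx. (x x), {loop↦4}), loop↦4}, A=[clo(λx. (x x), {loop↦4})], R=∅>
… configuration repeats with period 3 (steps 5–7 recur indefinitely) …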